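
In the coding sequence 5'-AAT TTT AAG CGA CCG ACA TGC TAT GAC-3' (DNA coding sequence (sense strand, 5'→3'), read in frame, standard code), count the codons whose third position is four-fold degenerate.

Codon 1 AAT (Asn): third position 2-fold.
Codon 2 TTT (Phe): third position 2-fold.
Codon 3 AAG (Lys): third position 2-fold.
Codon 4 CGA (Arg): third position 4-fold.
Codon 5 CCG (Pro): third position 4-fold.
Codon 6 ACA (Thr): third position 4-fold.
Codon 7 TGC (Cys): third position 2-fold.
Codon 8 TAT (Tyr): third position 2-fold.
Codon 9 GAC (Asp): third position 2-fold.
Four-fold degenerate third positions: 3.

3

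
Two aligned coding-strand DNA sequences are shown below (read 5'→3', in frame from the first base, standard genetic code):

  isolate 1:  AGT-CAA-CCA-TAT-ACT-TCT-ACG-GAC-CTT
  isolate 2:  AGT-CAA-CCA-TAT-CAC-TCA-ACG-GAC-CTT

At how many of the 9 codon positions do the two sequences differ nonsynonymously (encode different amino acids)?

Codon 1: AGT Ser / AGT Ser — identical.
Codon 2: CAA Gln / CAA Gln — identical.
Codon 3: CCA Pro / CCA Pro — identical.
Codon 4: TAT Tyr / TAT Tyr — identical.
Codon 5: ACT Thr / CAC His — nonsynonymous.
Codon 6: TCT Ser / TCA Ser — synonymous.
Codon 7: ACG Thr / ACG Thr — identical.
Codon 8: GAC Asp / GAC Asp — identical.
Codon 9: CTT Leu / CTT Leu — identical.
Nonsynonymous differences: 1.

1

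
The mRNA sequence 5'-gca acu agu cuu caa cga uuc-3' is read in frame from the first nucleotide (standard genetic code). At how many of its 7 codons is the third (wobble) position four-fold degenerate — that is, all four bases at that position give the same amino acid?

4

Codon 1 GCA (Ala): third position 4-fold.
Codon 2 ACU (Thr): third position 4-fold.
Codon 3 AGU (Ser): third position 2-fold.
Codon 4 CUU (Leu): third position 4-fold.
Codon 5 CAA (Gln): third position 2-fold.
Codon 6 CGA (Arg): third position 4-fold.
Codon 7 UUC (Phe): third position 2-fold.
Four-fold degenerate third positions: 4.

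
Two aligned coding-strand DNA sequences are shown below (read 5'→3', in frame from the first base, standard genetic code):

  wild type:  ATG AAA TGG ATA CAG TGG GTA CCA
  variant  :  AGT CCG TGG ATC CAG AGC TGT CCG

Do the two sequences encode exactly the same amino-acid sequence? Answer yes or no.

no

Codon 1: ATG Met / AGT Ser — nonsynonymous.
Codon 2: AAA Lys / CCG Pro — nonsynonymous.
Codon 3: TGG Trp / TGG Trp — identical.
Codon 4: ATA Ile / ATC Ile — synonymous.
Codon 5: CAG Gln / CAG Gln — identical.
Codon 6: TGG Trp / AGC Ser — nonsynonymous.
Codon 7: GTA Val / TGT Cys — nonsynonymous.
Codon 8: CCA Pro / CCG Pro — synonymous.
Nonsynonymous differences: 4 → different protein.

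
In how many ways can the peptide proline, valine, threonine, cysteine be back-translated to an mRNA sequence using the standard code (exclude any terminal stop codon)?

128

Pro: 4 codons.
Val: 4 codons.
Thr: 4 codons.
Cys: 2 codons.
4 × 4 × 4 × 2 = 128.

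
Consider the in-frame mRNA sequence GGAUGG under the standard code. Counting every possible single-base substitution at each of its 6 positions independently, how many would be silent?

3

Codon 1 (GGA, Gly): 3 synonymous substitutions.
Codon 2 (UGG, Trp): 0 synonymous substitutions.
Total: 3 + 0 = 3.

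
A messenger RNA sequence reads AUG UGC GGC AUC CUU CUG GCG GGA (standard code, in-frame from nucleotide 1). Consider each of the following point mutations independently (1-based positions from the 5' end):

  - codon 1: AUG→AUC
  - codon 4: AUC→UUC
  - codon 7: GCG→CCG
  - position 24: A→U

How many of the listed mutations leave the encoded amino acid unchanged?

Codon 1: AUG (Met) → AUC (Ile) — missense.
Codon 4: AUC (Ile) → UUC (Phe) — missense.
Codon 7: GCG (Ala) → CCG (Pro) — missense.
Codon 8: GGA (Gly) → GGU (Gly) — synonymous.
Synonymous: 1 of 4.

1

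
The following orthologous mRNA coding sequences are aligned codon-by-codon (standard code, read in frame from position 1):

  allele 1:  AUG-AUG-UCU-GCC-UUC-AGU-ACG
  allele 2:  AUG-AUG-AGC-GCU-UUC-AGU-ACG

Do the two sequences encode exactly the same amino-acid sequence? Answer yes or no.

Codon 1: AUG Met / AUG Met — identical.
Codon 2: AUG Met / AUG Met — identical.
Codon 3: UCU Ser / AGC Ser — synonymous.
Codon 4: GCC Ala / GCU Ala — synonymous.
Codon 5: UUC Phe / UUC Phe — identical.
Codon 6: AGU Ser / AGU Ser — identical.
Codon 7: ACG Thr / ACG Thr — identical.
Nonsynonymous differences: 0 → same protein.

yes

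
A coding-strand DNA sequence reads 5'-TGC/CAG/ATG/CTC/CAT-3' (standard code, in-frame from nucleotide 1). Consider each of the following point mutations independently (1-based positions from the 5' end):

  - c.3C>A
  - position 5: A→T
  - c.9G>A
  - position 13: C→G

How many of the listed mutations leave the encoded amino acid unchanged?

Codon 1: TGC (Cys) → TGA (Stop) — nonsense.
Codon 2: CAG (Gln) → CTG (Leu) — missense.
Codon 3: ATG (Met) → ATA (Ile) — missense.
Codon 5: CAT (His) → GAT (Asp) — missense.
Synonymous: 0 of 4.

0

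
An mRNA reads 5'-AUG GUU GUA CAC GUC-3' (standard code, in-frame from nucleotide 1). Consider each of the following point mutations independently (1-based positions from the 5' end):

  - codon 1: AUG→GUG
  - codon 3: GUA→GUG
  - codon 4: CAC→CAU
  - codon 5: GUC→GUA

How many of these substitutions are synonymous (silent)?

3

Codon 1: AUG (Met) → GUG (Val) — missense.
Codon 3: GUA (Val) → GUG (Val) — synonymous.
Codon 4: CAC (His) → CAU (His) — synonymous.
Codon 5: GUC (Val) → GUA (Val) — synonymous.
Synonymous: 3 of 4.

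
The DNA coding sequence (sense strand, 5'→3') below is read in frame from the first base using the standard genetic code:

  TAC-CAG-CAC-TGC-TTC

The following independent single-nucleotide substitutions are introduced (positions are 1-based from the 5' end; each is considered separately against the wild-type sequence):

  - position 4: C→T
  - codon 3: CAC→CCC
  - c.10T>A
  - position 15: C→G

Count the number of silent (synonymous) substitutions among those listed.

0

Codon 2: CAG (Gln) → TAG (Stop) — nonsense.
Codon 3: CAC (His) → CCC (Pro) — missense.
Codon 4: TGC (Cys) → AGC (Ser) — missense.
Codon 5: TTC (Phe) → TTG (Leu) — missense.
Synonymous: 0 of 4.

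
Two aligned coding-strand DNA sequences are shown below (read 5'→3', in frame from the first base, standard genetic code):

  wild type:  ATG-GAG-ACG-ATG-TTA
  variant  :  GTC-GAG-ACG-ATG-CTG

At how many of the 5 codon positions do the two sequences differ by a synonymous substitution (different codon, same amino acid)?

1

Codon 1: ATG Met / GTC Val — nonsynonymous.
Codon 2: GAG Glu / GAG Glu — identical.
Codon 3: ACG Thr / ACG Thr — identical.
Codon 4: ATG Met / ATG Met — identical.
Codon 5: TTA Leu / CTG Leu — synonymous.
Synonymous differences: 1.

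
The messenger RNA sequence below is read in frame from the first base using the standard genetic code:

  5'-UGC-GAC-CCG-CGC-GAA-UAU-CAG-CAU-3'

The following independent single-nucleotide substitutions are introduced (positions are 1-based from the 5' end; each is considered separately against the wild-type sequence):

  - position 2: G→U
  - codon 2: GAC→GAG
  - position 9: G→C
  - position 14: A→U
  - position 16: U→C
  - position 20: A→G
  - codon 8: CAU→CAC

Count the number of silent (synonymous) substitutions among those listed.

2

Codon 1: UGC (Cys) → UUC (Phe) — missense.
Codon 2: GAC (Asp) → GAG (Glu) — missense.
Codon 3: CCG (Pro) → CCC (Pro) — synonymous.
Codon 5: GAA (Glu) → GUA (Val) — missense.
Codon 6: UAU (Tyr) → CAU (His) — missense.
Codon 7: CAG (Gln) → CGG (Arg) — missense.
Codon 8: CAU (His) → CAC (His) — synonymous.
Synonymous: 2 of 7.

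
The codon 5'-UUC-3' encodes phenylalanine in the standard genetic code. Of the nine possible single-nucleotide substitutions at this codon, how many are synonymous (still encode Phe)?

1

Position 1: none → 0 synonymous.
Position 2: none → 0 synonymous.
Position 3: UUU → 1 synonymous.
Total: 0 + 0 + 1 = 1.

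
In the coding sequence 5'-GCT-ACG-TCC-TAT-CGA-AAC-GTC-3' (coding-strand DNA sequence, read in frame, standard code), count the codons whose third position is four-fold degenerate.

Codon 1 GCT (Ala): third position 4-fold.
Codon 2 ACG (Thr): third position 4-fold.
Codon 3 TCC (Ser): third position 4-fold.
Codon 4 TAT (Tyr): third position 2-fold.
Codon 5 CGA (Arg): third position 4-fold.
Codon 6 AAC (Asn): third position 2-fold.
Codon 7 GTC (Val): third position 4-fold.
Four-fold degenerate third positions: 5.

5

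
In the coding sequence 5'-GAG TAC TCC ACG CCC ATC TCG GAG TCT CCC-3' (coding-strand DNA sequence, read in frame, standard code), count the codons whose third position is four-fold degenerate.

6

Codon 1 GAG (Glu): third position 2-fold.
Codon 2 TAC (Tyr): third position 2-fold.
Codon 3 TCC (Ser): third position 4-fold.
Codon 4 ACG (Thr): third position 4-fold.
Codon 5 CCC (Pro): third position 4-fold.
Codon 6 ATC (Ile): third position 3-fold.
Codon 7 TCG (Ser): third position 4-fold.
Codon 8 GAG (Glu): third position 2-fold.
Codon 9 TCT (Ser): third position 4-fold.
Codon 10 CCC (Pro): third position 4-fold.
Four-fold degenerate third positions: 6.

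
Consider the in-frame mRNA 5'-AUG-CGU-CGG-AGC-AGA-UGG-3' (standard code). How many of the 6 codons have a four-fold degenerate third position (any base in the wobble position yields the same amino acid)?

2

Codon 1 AUG (Met): third position 1-fold.
Codon 2 CGU (Arg): third position 4-fold.
Codon 3 CGG (Arg): third position 4-fold.
Codon 4 AGC (Ser): third position 2-fold.
Codon 5 AGA (Arg): third position 2-fold.
Codon 6 UGG (Trp): third position 1-fold.
Four-fold degenerate third positions: 2.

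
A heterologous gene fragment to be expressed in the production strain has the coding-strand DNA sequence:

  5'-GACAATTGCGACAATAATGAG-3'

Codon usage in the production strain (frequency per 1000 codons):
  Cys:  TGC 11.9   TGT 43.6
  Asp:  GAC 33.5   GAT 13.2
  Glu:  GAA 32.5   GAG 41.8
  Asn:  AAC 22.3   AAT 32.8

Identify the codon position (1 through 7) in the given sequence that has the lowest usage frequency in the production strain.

Codon 1 GAC (Asp): 33.5 per 1000.
Codon 2 AAT (Asn): 32.8 per 1000.
Codon 3 TGC (Cys): 11.9 per 1000.
Codon 4 GAC (Asp): 33.5 per 1000.
Codon 5 AAT (Asn): 32.8 per 1000.
Codon 6 AAT (Asn): 32.8 per 1000.
Codon 7 GAG (Glu): 41.8 per 1000.
Lowest frequency is 11.9 at codon 3.

3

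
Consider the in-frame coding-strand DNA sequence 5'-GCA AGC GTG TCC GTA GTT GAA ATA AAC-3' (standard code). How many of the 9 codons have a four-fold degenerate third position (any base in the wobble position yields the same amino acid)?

Codon 1 GCA (Ala): third position 4-fold.
Codon 2 AGC (Ser): third position 2-fold.
Codon 3 GTG (Val): third position 4-fold.
Codon 4 TCC (Ser): third position 4-fold.
Codon 5 GTA (Val): third position 4-fold.
Codon 6 GTT (Val): third position 4-fold.
Codon 7 GAA (Glu): third position 2-fold.
Codon 8 ATA (Ile): third position 3-fold.
Codon 9 AAC (Asn): third position 2-fold.
Four-fold degenerate third positions: 5.

5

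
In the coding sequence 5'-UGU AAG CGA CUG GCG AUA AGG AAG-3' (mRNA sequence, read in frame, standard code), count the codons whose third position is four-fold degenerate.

Codon 1 UGU (Cys): third position 2-fold.
Codon 2 AAG (Lys): third position 2-fold.
Codon 3 CGA (Arg): third position 4-fold.
Codon 4 CUG (Leu): third position 4-fold.
Codon 5 GCG (Ala): third position 4-fold.
Codon 6 AUA (Ile): third position 3-fold.
Codon 7 AGG (Arg): third position 2-fold.
Codon 8 AAG (Lys): third position 2-fold.
Four-fold degenerate third positions: 3.

3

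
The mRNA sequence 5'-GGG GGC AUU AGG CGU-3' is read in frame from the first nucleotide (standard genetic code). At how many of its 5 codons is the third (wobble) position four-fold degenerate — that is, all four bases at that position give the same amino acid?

Codon 1 GGG (Gly): third position 4-fold.
Codon 2 GGC (Gly): third position 4-fold.
Codon 3 AUU (Ile): third position 3-fold.
Codon 4 AGG (Arg): third position 2-fold.
Codon 5 CGU (Arg): third position 4-fold.
Four-fold degenerate third positions: 3.

3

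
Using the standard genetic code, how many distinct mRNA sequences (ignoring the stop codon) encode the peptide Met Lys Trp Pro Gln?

Met: 1 codon.
Lys: 2 codons.
Trp: 1 codon.
Pro: 4 codons.
Gln: 2 codons.
1 × 2 × 1 × 4 × 2 = 16.

16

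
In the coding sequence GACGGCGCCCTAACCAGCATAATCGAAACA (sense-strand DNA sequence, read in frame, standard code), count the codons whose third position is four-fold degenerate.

5

Codon 1 GAC (Asp): third position 2-fold.
Codon 2 GGC (Gly): third position 4-fold.
Codon 3 GCC (Ala): third position 4-fold.
Codon 4 CTA (Leu): third position 4-fold.
Codon 5 ACC (Thr): third position 4-fold.
Codon 6 AGC (Ser): third position 2-fold.
Codon 7 ATA (Ile): third position 3-fold.
Codon 8 ATC (Ile): third position 3-fold.
Codon 9 GAA (Glu): third position 2-fold.
Codon 10 ACA (Thr): third position 4-fold.
Four-fold degenerate third positions: 5.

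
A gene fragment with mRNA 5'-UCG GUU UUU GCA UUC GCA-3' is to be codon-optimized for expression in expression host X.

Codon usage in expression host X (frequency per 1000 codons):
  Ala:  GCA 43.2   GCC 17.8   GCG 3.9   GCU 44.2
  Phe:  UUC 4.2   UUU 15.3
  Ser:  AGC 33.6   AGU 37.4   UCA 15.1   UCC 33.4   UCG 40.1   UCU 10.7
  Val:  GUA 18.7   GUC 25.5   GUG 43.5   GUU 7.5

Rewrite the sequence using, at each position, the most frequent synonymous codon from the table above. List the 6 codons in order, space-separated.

Codon 1 (Ser): best is UCG at 40.1.
Codon 2 (Val): best is GUG at 43.5.
Codon 3 (Phe): best is UUU at 15.3.
Codon 4 (Ala): best is GCU at 44.2.
Codon 5 (Phe): best is UUU at 15.3.
Codon 6 (Ala): best is GCU at 44.2.

UCG GUG UUU GCU UUU GCU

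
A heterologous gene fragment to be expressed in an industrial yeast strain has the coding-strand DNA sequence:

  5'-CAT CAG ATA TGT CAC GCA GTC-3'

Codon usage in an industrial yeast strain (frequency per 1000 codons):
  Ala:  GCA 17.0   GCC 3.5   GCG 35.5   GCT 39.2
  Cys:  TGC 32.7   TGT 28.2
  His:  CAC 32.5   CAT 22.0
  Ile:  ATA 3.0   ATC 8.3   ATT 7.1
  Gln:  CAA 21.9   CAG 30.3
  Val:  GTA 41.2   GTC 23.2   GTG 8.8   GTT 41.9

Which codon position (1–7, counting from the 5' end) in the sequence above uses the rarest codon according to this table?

3

Codon 1 CAT (His): 22.0 per 1000.
Codon 2 CAG (Gln): 30.3 per 1000.
Codon 3 ATA (Ile): 3.0 per 1000.
Codon 4 TGT (Cys): 28.2 per 1000.
Codon 5 CAC (His): 32.5 per 1000.
Codon 6 GCA (Ala): 17.0 per 1000.
Codon 7 GTC (Val): 23.2 per 1000.
Lowest frequency is 3.0 at codon 3.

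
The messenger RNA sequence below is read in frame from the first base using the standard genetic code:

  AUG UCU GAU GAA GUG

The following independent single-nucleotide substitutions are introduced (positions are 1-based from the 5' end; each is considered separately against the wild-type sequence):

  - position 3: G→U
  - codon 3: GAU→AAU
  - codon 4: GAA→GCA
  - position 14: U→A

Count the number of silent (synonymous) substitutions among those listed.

Codon 1: AUG (Met) → AUU (Ile) — missense.
Codon 3: GAU (Asp) → AAU (Asn) — missense.
Codon 4: GAA (Glu) → GCA (Ala) — missense.
Codon 5: GUG (Val) → GAG (Glu) — missense.
Synonymous: 0 of 4.

0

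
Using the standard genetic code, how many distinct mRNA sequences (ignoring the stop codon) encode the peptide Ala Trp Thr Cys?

32

Ala: 4 codons.
Trp: 1 codon.
Thr: 4 codons.
Cys: 2 codons.
4 × 1 × 4 × 2 = 32.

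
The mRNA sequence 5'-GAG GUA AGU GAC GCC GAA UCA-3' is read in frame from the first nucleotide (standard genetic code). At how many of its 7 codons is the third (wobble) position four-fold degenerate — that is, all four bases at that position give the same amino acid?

Codon 1 GAG (Glu): third position 2-fold.
Codon 2 GUA (Val): third position 4-fold.
Codon 3 AGU (Ser): third position 2-fold.
Codon 4 GAC (Asp): third position 2-fold.
Codon 5 GCC (Ala): third position 4-fold.
Codon 6 GAA (Glu): third position 2-fold.
Codon 7 UCA (Ser): third position 4-fold.
Four-fold degenerate third positions: 3.

3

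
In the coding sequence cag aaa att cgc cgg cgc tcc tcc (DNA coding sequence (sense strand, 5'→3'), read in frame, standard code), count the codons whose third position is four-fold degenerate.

5

Codon 1 CAG (Gln): third position 2-fold.
Codon 2 AAA (Lys): third position 2-fold.
Codon 3 ATT (Ile): third position 3-fold.
Codon 4 CGC (Arg): third position 4-fold.
Codon 5 CGG (Arg): third position 4-fold.
Codon 6 CGC (Arg): third position 4-fold.
Codon 7 TCC (Ser): third position 4-fold.
Codon 8 TCC (Ser): third position 4-fold.
Four-fold degenerate third positions: 5.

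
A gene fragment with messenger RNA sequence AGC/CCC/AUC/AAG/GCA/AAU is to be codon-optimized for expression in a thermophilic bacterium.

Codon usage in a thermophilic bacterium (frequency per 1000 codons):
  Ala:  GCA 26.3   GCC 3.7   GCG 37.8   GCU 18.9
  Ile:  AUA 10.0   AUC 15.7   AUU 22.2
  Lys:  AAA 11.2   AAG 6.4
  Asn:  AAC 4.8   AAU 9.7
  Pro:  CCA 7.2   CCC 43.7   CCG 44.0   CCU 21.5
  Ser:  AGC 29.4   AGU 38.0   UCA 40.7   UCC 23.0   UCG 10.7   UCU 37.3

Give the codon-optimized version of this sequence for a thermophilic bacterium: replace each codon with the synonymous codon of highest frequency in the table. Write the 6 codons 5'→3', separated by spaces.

Codon 1 (Ser): best is UCA at 40.7.
Codon 2 (Pro): best is CCG at 44.0.
Codon 3 (Ile): best is AUU at 22.2.
Codon 4 (Lys): best is AAA at 11.2.
Codon 5 (Ala): best is GCG at 37.8.
Codon 6 (Asn): best is AAU at 9.7.

UCA CCG AUU AAA GCG AAU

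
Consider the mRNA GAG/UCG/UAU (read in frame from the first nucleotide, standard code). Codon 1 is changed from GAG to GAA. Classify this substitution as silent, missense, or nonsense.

Position 3 falls in codon 1: GAG → Glu.
After the substitution the codon is GAA → Glu.
Both encode Glu, so the change is synonymous.

silent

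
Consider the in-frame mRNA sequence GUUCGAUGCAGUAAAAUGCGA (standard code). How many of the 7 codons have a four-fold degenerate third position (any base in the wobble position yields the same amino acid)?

Codon 1 GUU (Val): third position 4-fold.
Codon 2 CGA (Arg): third position 4-fold.
Codon 3 UGC (Cys): third position 2-fold.
Codon 4 AGU (Ser): third position 2-fold.
Codon 5 AAA (Lys): third position 2-fold.
Codon 6 AUG (Met): third position 1-fold.
Codon 7 CGA (Arg): third position 4-fold.
Four-fold degenerate third positions: 3.

3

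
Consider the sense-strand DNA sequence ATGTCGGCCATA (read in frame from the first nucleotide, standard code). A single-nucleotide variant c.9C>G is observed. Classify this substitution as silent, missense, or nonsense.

silent

Position 9 falls in codon 3: GCC → Ala.
After the substitution the codon is GCG → Ala.
Both encode Ala, so the change is synonymous.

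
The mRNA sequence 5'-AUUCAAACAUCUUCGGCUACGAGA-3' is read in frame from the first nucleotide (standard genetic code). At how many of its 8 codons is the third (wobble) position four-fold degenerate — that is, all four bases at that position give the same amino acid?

5

Codon 1 AUU (Ile): third position 3-fold.
Codon 2 CAA (Gln): third position 2-fold.
Codon 3 ACA (Thr): third position 4-fold.
Codon 4 UCU (Ser): third position 4-fold.
Codon 5 UCG (Ser): third position 4-fold.
Codon 6 GCU (Ala): third position 4-fold.
Codon 7 ACG (Thr): third position 4-fold.
Codon 8 AGA (Arg): third position 2-fold.
Four-fold degenerate third positions: 5.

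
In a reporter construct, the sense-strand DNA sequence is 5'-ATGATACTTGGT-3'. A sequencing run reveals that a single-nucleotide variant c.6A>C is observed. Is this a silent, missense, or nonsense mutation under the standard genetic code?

Position 6 falls in codon 2: ATA → Ile.
After the substitution the codon is ATC → Ile.
Both encode Ile, so the change is synonymous.

silent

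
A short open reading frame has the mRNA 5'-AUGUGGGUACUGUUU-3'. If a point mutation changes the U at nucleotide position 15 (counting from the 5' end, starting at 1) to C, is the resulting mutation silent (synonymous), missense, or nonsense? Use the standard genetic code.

Position 15 falls in codon 5: UUU → Phe.
After the substitution the codon is UUC → Phe.
Both encode Phe, so the change is synonymous.

silent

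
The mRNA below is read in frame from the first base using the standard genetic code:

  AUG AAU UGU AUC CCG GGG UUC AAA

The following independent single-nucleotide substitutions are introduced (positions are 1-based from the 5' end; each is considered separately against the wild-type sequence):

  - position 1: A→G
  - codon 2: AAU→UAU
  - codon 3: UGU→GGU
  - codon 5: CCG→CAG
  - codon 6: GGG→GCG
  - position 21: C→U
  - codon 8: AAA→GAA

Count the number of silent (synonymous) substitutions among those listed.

1

Codon 1: AUG (Met) → GUG (Val) — missense.
Codon 2: AAU (Asn) → UAU (Tyr) — missense.
Codon 3: UGU (Cys) → GGU (Gly) — missense.
Codon 5: CCG (Pro) → CAG (Gln) — missense.
Codon 6: GGG (Gly) → GCG (Ala) — missense.
Codon 7: UUC (Phe) → UUU (Phe) — synonymous.
Codon 8: AAA (Lys) → GAA (Glu) — missense.
Synonymous: 1 of 7.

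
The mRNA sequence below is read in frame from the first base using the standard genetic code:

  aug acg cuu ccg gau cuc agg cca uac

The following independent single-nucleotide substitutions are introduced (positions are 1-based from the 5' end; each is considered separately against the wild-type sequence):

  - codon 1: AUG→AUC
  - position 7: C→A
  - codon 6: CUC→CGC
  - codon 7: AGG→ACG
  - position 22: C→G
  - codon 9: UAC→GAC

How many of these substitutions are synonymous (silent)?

0

Codon 1: AUG (Met) → AUC (Ile) — missense.
Codon 3: CUU (Leu) → AUU (Ile) — missense.
Codon 6: CUC (Leu) → CGC (Arg) — missense.
Codon 7: AGG (Arg) → ACG (Thr) — missense.
Codon 8: CCA (Pro) → GCA (Ala) — missense.
Codon 9: UAC (Tyr) → GAC (Asp) — missense.
Synonymous: 0 of 6.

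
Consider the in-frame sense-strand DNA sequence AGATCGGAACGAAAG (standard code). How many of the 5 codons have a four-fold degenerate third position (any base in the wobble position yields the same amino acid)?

2

Codon 1 AGA (Arg): third position 2-fold.
Codon 2 TCG (Ser): third position 4-fold.
Codon 3 GAA (Glu): third position 2-fold.
Codon 4 CGA (Arg): third position 4-fold.
Codon 5 AAG (Lys): third position 2-fold.
Four-fold degenerate third positions: 2.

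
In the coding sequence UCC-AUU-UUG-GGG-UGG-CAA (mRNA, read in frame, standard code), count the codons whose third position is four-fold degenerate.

Codon 1 UCC (Ser): third position 4-fold.
Codon 2 AUU (Ile): third position 3-fold.
Codon 3 UUG (Leu): third position 2-fold.
Codon 4 GGG (Gly): third position 4-fold.
Codon 5 UGG (Trp): third position 1-fold.
Codon 6 CAA (Gln): third position 2-fold.
Four-fold degenerate third positions: 2.

2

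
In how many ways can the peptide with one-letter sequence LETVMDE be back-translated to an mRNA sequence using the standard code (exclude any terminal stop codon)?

Leu: 6 codons.
Glu: 2 codons.
Thr: 4 codons.
Val: 4 codons.
Met: 1 codon.
Asp: 2 codons.
Glu: 2 codons.
6 × 2 × 4 × 4 × 1 × 2 × 2 = 768.

768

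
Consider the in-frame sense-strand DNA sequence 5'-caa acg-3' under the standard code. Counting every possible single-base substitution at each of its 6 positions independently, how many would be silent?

4

Codon 1 (CAA, Gln): 1 synonymous substitution.
Codon 2 (ACG, Thr): 3 synonymous substitutions.
Total: 1 + 3 = 4.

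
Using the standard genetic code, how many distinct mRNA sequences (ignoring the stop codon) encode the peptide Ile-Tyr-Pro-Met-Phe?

Ile: 3 codons.
Tyr: 2 codons.
Pro: 4 codons.
Met: 1 codon.
Phe: 2 codons.
3 × 2 × 4 × 1 × 2 = 48.

48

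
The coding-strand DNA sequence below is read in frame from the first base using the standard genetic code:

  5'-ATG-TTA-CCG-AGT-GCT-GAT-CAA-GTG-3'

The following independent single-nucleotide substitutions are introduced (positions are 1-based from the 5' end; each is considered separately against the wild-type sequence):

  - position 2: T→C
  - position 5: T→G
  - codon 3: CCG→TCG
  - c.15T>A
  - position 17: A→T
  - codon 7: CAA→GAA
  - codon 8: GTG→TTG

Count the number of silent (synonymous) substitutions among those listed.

1

Codon 1: ATG (Met) → ACG (Thr) — missense.
Codon 2: TTA (Leu) → TGA (Stop) — nonsense.
Codon 3: CCG (Pro) → TCG (Ser) — missense.
Codon 5: GCT (Ala) → GCA (Ala) — synonymous.
Codon 6: GAT (Asp) → GTT (Val) — missense.
Codon 7: CAA (Gln) → GAA (Glu) — missense.
Codon 8: GTG (Val) → TTG (Leu) — missense.
Synonymous: 1 of 7.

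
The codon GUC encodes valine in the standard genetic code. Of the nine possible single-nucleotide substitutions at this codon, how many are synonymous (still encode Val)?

3

Position 1: none → 0 synonymous.
Position 2: none → 0 synonymous.
Position 3: GUU, GUA, GUG → 3 synonymous.
Total: 0 + 0 + 3 = 3.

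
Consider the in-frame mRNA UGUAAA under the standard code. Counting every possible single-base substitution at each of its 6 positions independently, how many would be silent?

2

Codon 1 (UGU, Cys): 1 synonymous substitution.
Codon 2 (AAA, Lys): 1 synonymous substitution.
Total: 1 + 1 = 2.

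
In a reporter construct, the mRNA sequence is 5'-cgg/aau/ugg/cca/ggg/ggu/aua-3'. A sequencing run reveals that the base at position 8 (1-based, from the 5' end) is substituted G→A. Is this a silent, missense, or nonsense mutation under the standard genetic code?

Position 8 falls in codon 3: UGG → Trp.
After the substitution the codon is UAG → Stop.
The new codon is a stop codon, so this is a nonsense mutation.

nonsense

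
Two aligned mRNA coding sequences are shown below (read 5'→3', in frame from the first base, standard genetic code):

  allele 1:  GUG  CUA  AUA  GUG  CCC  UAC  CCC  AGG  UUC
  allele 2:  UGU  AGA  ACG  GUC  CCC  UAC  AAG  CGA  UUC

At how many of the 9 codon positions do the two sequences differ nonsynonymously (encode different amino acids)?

4

Codon 1: GUG Val / UGU Cys — nonsynonymous.
Codon 2: CUA Leu / AGA Arg — nonsynonymous.
Codon 3: AUA Ile / ACG Thr — nonsynonymous.
Codon 4: GUG Val / GUC Val — synonymous.
Codon 5: CCC Pro / CCC Pro — identical.
Codon 6: UAC Tyr / UAC Tyr — identical.
Codon 7: CCC Pro / AAG Lys — nonsynonymous.
Codon 8: AGG Arg / CGA Arg — synonymous.
Codon 9: UUC Phe / UUC Phe — identical.
Nonsynonymous differences: 4.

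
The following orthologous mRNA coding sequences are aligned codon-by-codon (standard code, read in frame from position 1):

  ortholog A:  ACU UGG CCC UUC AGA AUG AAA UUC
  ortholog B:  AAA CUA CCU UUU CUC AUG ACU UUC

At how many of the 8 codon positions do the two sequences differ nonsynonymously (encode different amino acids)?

Codon 1: ACU Thr / AAA Lys — nonsynonymous.
Codon 2: UGG Trp / CUA Leu — nonsynonymous.
Codon 3: CCC Pro / CCU Pro — synonymous.
Codon 4: UUC Phe / UUU Phe — synonymous.
Codon 5: AGA Arg / CUC Leu — nonsynonymous.
Codon 6: AUG Met / AUG Met — identical.
Codon 7: AAA Lys / ACU Thr — nonsynonymous.
Codon 8: UUC Phe / UUC Phe — identical.
Nonsynonymous differences: 4.

4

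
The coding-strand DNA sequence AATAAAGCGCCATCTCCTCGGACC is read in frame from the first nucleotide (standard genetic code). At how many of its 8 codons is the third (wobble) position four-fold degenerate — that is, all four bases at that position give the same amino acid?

6

Codon 1 AAT (Asn): third position 2-fold.
Codon 2 AAA (Lys): third position 2-fold.
Codon 3 GCG (Ala): third position 4-fold.
Codon 4 CCA (Pro): third position 4-fold.
Codon 5 TCT (Ser): third position 4-fold.
Codon 6 CCT (Pro): third position 4-fold.
Codon 7 CGG (Arg): third position 4-fold.
Codon 8 ACC (Thr): third position 4-fold.
Four-fold degenerate third positions: 6.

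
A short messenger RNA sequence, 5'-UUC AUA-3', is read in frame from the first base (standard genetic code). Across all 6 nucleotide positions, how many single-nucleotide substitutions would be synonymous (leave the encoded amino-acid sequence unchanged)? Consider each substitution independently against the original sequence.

Codon 1 (UUC, Phe): 1 synonymous substitution.
Codon 2 (AUA, Ile): 2 synonymous substitutions.
Total: 1 + 2 = 3.

3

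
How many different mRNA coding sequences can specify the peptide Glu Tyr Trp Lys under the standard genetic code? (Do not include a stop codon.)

Glu: 2 codons.
Tyr: 2 codons.
Trp: 1 codon.
Lys: 2 codons.
2 × 2 × 1 × 2 = 8.

8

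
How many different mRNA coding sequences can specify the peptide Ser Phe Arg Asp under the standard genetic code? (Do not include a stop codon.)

Ser: 6 codons.
Phe: 2 codons.
Arg: 6 codons.
Asp: 2 codons.
6 × 2 × 6 × 2 = 144.

144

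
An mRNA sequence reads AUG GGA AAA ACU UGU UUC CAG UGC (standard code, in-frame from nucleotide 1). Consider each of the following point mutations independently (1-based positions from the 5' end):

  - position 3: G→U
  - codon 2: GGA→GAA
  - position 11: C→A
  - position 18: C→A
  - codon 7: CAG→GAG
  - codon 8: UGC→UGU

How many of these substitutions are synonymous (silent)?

1

Codon 1: AUG (Met) → AUU (Ile) — missense.
Codon 2: GGA (Gly) → GAA (Glu) — missense.
Codon 4: ACU (Thr) → AAU (Asn) — missense.
Codon 6: UUC (Phe) → UUA (Leu) — missense.
Codon 7: CAG (Gln) → GAG (Glu) — missense.
Codon 8: UGC (Cys) → UGU (Cys) — synonymous.
Synonymous: 1 of 6.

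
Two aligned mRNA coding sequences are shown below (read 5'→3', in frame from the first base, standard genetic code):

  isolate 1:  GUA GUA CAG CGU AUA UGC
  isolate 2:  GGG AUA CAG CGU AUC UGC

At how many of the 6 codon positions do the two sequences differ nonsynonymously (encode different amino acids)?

2

Codon 1: GUA Val / GGG Gly — nonsynonymous.
Codon 2: GUA Val / AUA Ile — nonsynonymous.
Codon 3: CAG Gln / CAG Gln — identical.
Codon 4: CGU Arg / CGU Arg — identical.
Codon 5: AUA Ile / AUC Ile — synonymous.
Codon 6: UGC Cys / UGC Cys — identical.
Nonsynonymous differences: 2.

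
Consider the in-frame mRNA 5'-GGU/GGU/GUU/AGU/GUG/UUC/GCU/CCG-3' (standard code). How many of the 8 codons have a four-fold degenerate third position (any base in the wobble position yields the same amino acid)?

Codon 1 GGU (Gly): third position 4-fold.
Codon 2 GGU (Gly): third position 4-fold.
Codon 3 GUU (Val): third position 4-fold.
Codon 4 AGU (Ser): third position 2-fold.
Codon 5 GUG (Val): third position 4-fold.
Codon 6 UUC (Phe): third position 2-fold.
Codon 7 GCU (Ala): third position 4-fold.
Codon 8 CCG (Pro): third position 4-fold.
Four-fold degenerate third positions: 6.

6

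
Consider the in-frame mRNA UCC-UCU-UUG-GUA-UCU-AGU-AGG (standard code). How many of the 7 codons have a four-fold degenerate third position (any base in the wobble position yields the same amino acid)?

Codon 1 UCC (Ser): third position 4-fold.
Codon 2 UCU (Ser): third position 4-fold.
Codon 3 UUG (Leu): third position 2-fold.
Codon 4 GUA (Val): third position 4-fold.
Codon 5 UCU (Ser): third position 4-fold.
Codon 6 AGU (Ser): third position 2-fold.
Codon 7 AGG (Arg): third position 2-fold.
Four-fold degenerate third positions: 4.

4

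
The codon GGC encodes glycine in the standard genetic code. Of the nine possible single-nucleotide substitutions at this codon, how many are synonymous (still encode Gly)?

3

Position 1: none → 0 synonymous.
Position 2: none → 0 synonymous.
Position 3: GGU, GGA, GGG → 3 synonymous.
Total: 0 + 0 + 3 = 3.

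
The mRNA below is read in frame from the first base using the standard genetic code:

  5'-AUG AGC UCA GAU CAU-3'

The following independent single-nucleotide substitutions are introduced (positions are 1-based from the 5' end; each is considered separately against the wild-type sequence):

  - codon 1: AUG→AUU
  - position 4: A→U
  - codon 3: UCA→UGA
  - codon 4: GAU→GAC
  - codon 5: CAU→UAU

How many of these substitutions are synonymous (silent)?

1

Codon 1: AUG (Met) → AUU (Ile) — missense.
Codon 2: AGC (Ser) → UGC (Cys) — missense.
Codon 3: UCA (Ser) → UGA (Stop) — nonsense.
Codon 4: GAU (Asp) → GAC (Asp) — synonymous.
Codon 5: CAU (His) → UAU (Tyr) — missense.
Synonymous: 1 of 5.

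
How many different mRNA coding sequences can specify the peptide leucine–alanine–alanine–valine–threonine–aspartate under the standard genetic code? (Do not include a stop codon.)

3072

Leu: 6 codons.
Ala: 4 codons.
Ala: 4 codons.
Val: 4 codons.
Thr: 4 codons.
Asp: 2 codons.
6 × 4 × 4 × 4 × 4 × 2 = 3072.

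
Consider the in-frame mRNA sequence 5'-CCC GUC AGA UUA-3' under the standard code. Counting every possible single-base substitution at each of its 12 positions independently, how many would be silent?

Codon 1 (CCC, Pro): 3 synonymous substitutions.
Codon 2 (GUC, Val): 3 synonymous substitutions.
Codon 3 (AGA, Arg): 2 synonymous substitutions.
Codon 4 (UUA, Leu): 2 synonymous substitutions.
Total: 3 + 3 + 2 + 2 = 10.

10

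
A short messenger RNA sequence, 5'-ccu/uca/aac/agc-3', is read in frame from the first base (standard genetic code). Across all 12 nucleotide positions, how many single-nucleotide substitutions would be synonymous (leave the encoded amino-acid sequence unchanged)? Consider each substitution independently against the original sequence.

8

Codon 1 (CCU, Pro): 3 synonymous substitutions.
Codon 2 (UCA, Ser): 3 synonymous substitutions.
Codon 3 (AAC, Asn): 1 synonymous substitution.
Codon 4 (AGC, Ser): 1 synonymous substitution.
Total: 3 + 3 + 1 + 1 = 8.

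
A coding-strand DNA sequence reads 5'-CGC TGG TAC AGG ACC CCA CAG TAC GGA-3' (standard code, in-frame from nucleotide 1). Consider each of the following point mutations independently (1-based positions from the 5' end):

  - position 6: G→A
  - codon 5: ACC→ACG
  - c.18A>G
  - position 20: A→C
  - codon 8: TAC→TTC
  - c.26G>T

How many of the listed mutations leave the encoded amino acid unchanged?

Codon 2: TGG (Trp) → TGA (Stop) — nonsense.
Codon 5: ACC (Thr) → ACG (Thr) — synonymous.
Codon 6: CCA (Pro) → CCG (Pro) — synonymous.
Codon 7: CAG (Gln) → CCG (Pro) — missense.
Codon 8: TAC (Tyr) → TTC (Phe) — missense.
Codon 9: GGA (Gly) → GTA (Val) — missense.
Synonymous: 2 of 6.

2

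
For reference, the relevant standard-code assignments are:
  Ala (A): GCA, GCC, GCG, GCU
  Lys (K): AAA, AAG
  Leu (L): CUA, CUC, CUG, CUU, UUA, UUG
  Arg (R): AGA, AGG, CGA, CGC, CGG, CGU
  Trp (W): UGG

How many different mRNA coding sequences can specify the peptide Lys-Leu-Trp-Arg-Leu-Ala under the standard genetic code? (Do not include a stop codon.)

Lys: 2 codons.
Leu: 6 codons.
Trp: 1 codon.
Arg: 6 codons.
Leu: 6 codons.
Ala: 4 codons.
2 × 6 × 1 × 6 × 6 × 4 = 1728.

1728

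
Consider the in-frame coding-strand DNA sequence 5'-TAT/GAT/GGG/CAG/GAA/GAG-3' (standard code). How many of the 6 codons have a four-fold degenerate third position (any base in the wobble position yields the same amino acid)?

1

Codon 1 TAT (Tyr): third position 2-fold.
Codon 2 GAT (Asp): third position 2-fold.
Codon 3 GGG (Gly): third position 4-fold.
Codon 4 CAG (Gln): third position 2-fold.
Codon 5 GAA (Glu): third position 2-fold.
Codon 6 GAG (Glu): third position 2-fold.
Four-fold degenerate third positions: 1.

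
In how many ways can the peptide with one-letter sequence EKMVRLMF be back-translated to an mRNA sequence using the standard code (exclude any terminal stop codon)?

Glu: 2 codons.
Lys: 2 codons.
Met: 1 codon.
Val: 4 codons.
Arg: 6 codons.
Leu: 6 codons.
Met: 1 codon.
Phe: 2 codons.
2 × 2 × 1 × 4 × 6 × 6 × 1 × 2 = 1152.

1152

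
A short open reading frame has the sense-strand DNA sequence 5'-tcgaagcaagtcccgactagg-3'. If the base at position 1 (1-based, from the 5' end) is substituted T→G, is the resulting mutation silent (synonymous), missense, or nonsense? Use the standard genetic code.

missense

Position 1 falls in codon 1: TCG → Ser.
After the substitution the codon is GCG → Ala.
Ser ≠ Ala, so this is a missense mutation.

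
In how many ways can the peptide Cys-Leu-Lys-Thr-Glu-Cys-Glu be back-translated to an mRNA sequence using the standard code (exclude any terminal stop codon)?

Cys: 2 codons.
Leu: 6 codons.
Lys: 2 codons.
Thr: 4 codons.
Glu: 2 codons.
Cys: 2 codons.
Glu: 2 codons.
2 × 6 × 2 × 4 × 2 × 2 × 2 = 768.

768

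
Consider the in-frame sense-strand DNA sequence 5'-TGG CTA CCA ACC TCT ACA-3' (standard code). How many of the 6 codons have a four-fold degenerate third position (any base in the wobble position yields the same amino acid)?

5

Codon 1 TGG (Trp): third position 1-fold.
Codon 2 CTA (Leu): third position 4-fold.
Codon 3 CCA (Pro): third position 4-fold.
Codon 4 ACC (Thr): third position 4-fold.
Codon 5 TCT (Ser): third position 4-fold.
Codon 6 ACA (Thr): third position 4-fold.
Four-fold degenerate third positions: 5.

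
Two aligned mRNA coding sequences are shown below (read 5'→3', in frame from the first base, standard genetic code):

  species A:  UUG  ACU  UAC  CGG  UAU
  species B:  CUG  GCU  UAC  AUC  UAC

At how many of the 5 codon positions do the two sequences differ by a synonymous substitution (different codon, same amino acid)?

2

Codon 1: UUG Leu / CUG Leu — synonymous.
Codon 2: ACU Thr / GCU Ala — nonsynonymous.
Codon 3: UAC Tyr / UAC Tyr — identical.
Codon 4: CGG Arg / AUC Ile — nonsynonymous.
Codon 5: UAU Tyr / UAC Tyr — synonymous.
Synonymous differences: 2.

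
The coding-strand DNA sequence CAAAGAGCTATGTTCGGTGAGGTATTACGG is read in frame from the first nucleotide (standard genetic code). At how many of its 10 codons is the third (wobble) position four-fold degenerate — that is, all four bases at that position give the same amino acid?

Codon 1 CAA (Gln): third position 2-fold.
Codon 2 AGA (Arg): third position 2-fold.
Codon 3 GCT (Ala): third position 4-fold.
Codon 4 ATG (Met): third position 1-fold.
Codon 5 TTC (Phe): third position 2-fold.
Codon 6 GGT (Gly): third position 4-fold.
Codon 7 GAG (Glu): third position 2-fold.
Codon 8 GTA (Val): third position 4-fold.
Codon 9 TTA (Leu): third position 2-fold.
Codon 10 CGG (Arg): third position 4-fold.
Four-fold degenerate third positions: 4.

4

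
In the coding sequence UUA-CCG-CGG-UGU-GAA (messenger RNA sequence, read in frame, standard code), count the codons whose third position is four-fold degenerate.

2

Codon 1 UUA (Leu): third position 2-fold.
Codon 2 CCG (Pro): third position 4-fold.
Codon 3 CGG (Arg): third position 4-fold.
Codon 4 UGU (Cys): third position 2-fold.
Codon 5 GAA (Glu): third position 2-fold.
Four-fold degenerate third positions: 2.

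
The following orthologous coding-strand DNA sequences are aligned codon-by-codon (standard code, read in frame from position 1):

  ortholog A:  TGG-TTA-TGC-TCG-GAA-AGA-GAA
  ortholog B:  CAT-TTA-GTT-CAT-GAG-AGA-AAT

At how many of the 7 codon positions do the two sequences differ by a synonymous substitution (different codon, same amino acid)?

1

Codon 1: TGG Trp / CAT His — nonsynonymous.
Codon 2: TTA Leu / TTA Leu — identical.
Codon 3: TGC Cys / GTT Val — nonsynonymous.
Codon 4: TCG Ser / CAT His — nonsynonymous.
Codon 5: GAA Glu / GAG Glu — synonymous.
Codon 6: AGA Arg / AGA Arg — identical.
Codon 7: GAA Glu / AAT Asn — nonsynonymous.
Synonymous differences: 1.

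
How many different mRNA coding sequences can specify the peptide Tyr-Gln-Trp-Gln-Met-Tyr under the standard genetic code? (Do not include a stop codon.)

16

Tyr: 2 codons.
Gln: 2 codons.
Trp: 1 codon.
Gln: 2 codons.
Met: 1 codon.
Tyr: 2 codons.
2 × 2 × 1 × 2 × 1 × 2 = 16.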